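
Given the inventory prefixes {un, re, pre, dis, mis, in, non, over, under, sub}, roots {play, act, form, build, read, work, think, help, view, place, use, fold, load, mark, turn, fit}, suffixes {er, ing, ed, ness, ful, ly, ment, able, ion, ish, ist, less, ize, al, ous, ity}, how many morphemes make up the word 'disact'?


Segmenting 'disact' against the inventory:
  'dis' -> prefix (morpheme 1)
  'act' -> root (morpheme 2)
Total morphemes: 2

2


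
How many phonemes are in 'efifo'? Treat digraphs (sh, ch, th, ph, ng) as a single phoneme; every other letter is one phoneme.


Parsing 'efifo' greedily, digraphs first:
  'e' -> vowel phoneme (phonemes so far: 1)
  'f' -> consonant phoneme (phonemes so far: 2)
  'i' -> vowel phoneme (phonemes so far: 3)
  'f' -> consonant phoneme (phonemes so far: 4)
  'o' -> vowel phoneme (phonemes so far: 5)
Total phonemes: 5

5


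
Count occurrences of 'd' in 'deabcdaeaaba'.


Scanning 'deabcdaeaaba' for 'd':
  Position 0: 'd' -> MATCH (count: 1)
  Position 5: 'd' -> MATCH (count: 2)
Total occurrences of 'd': 2

2


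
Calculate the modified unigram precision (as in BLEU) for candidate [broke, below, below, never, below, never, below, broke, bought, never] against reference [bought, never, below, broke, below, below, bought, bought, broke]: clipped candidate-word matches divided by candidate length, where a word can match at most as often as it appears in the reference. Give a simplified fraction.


Reference word counts: {'below': 3, 'bought': 3, 'broke': 2, 'never': 1}
Checking each candidate word (with clipping):
  'broke' -> in reference (ref count 2, used 1/2) -> match (matches: 1)
  'below' -> in reference (ref count 3, used 1/3) -> match (matches: 2)
  'below' -> in reference (ref count 3, used 2/3) -> match (matches: 3)
  'never' -> in reference (ref count 1, used 1/1) -> match (matches: 4)
  'below' -> in reference (ref count 3, used 3/3) -> match (matches: 5)
  'never' -> ref count 1 already used up (1/1) -> clipped, no match (matches: 5)
  'below' -> ref count 3 already used up (3/3) -> clipped, no match (matches: 5)
  'broke' -> in reference (ref count 2, used 2/2) -> match (matches: 6)
  'bought' -> in reference (ref count 3, used 1/3) -> match (matches: 7)
  'never' -> ref count 1 already used up (1/1) -> clipped, no match (matches: 7)
Clipped matches: 7, Candidate length: 10
Precision = 7/10

7/10


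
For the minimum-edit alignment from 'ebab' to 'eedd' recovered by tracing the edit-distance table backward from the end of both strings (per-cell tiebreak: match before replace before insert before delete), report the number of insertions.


Edit distance = 3. Backtracking from cell (4, 4) with preference match > replace > insert > delete,
then listing the resulting alignment 'ebab' -> 'eedd' left to right:
  Step 1: keep 'e'
  Step 2: replace b->e
  Step 3: replace a->d
  Step 4: replace b->d
Total insertions: 0

0


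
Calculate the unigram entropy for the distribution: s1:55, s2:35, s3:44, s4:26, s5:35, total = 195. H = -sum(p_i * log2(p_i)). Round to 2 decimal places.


Computing entropy H = -sum(p_i * log2(p_i)):
  s1: p = 55/195 = 0.2821, -p*log2(p) = 0.5150
  s2: p = 35/195 = 0.1795, -p*log2(p) = 0.4448
  s3: p = 44/195 = 0.2256, -p*log2(p) = 0.4847
  s4: p = 26/195 = 0.1333, -p*log2(p) = 0.3876
  s5: p = 35/195 = 0.1795, -p*log2(p) = 0.4448
H = sum of terms = 2.2769
Rounded to 2 decimals: 2.28

2.28


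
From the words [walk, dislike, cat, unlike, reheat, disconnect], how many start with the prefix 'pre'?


Checking each word for prefix 'pre':
  'walk' -> no (count: 0)
  'dislike' -> no (count: 0)
  'cat' -> no (count: 0)
  'unlike' -> no (count: 0)
  'reheat' -> no (count: 0)
  'disconnect' -> no (count: 0)
Total with prefix 'pre': 0

0


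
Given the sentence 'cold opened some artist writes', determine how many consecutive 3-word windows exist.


Word trigrams from [5] words:
  Trigram 1: (cold opened some)
  Trigram 2: (opened some artist)
  Trigram 3: (some artist writes)
Total word trigrams: 5 - 2 = 3

3


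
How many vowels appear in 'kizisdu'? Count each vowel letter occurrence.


Scanning each character of 'kizisdu':
  Position 1: 'k' -> consonant (running count: 0)
  Position 2: 'i' -> vowel (running count: 1)
  Position 3: 'z' -> consonant (running count: 1)
  Position 4: 'i' -> vowel (running count: 2)
  Position 5: 's' -> consonant (running count: 2)
  Position 6: 'd' -> consonant (running count: 2)
  Position 7: 'u' -> vowel (running count: 3)
Total vowels: 3

3


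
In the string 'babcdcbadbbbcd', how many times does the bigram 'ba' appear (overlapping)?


Scanning 'babcdcbadbbbcd' for bigram 'ba':
  Position 0: 'ba' -> MATCH
  Position 1: 'ab' -> no
  Position 2: 'bc' -> no
  Position 3: 'cd' -> no
  Position 4: 'dc' -> no
  Position 5: 'cb' -> no
  Position 6: 'ba' -> MATCH
  Position 7: 'ad' -> no
  Position 8: 'db' -> no
  Position 9: 'bb' -> no
  Position 10: 'bb' -> no
  Position 11: 'bc' -> no
  Position 12: 'cd' -> no
Total matches: 2

2


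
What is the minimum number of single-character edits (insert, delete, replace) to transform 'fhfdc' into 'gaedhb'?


Building DP table for s1='fhfdc' (len 5) and s2='gaedhb' (len 6):
       g  a  e  d  h  b
    0  1  2  3  4  5  6
  f 1  1  2  3  4  5  6
  h 2  2  2  3  4  4  5
  f 3  3  3  3  4  5  5
  d 4  4  4  4  3  4  5
  c 5  5  5  5  4  4  5
Edit distance = dp[5][6] = 5

5


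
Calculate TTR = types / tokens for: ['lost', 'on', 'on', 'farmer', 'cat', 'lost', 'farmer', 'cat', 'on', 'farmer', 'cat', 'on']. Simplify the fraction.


Tokens: 12
Unique types: ('cat', 'farmer', 'lost', 'on') = 4
TTR = 4/12
Simplify: divide both by 4 -> 1/3
TTR = 1/3

1/3


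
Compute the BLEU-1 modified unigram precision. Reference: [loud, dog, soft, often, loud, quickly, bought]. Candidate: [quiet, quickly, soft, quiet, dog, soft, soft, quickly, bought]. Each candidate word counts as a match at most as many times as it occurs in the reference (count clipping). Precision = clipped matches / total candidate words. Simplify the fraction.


Reference word counts: {'bought': 1, 'dog': 1, 'loud': 2, 'often': 1, 'quickly': 1, 'soft': 1}
Checking each candidate word (with clipping):
  'quiet' -> not in reference -> no match (matches: 0)
  'quickly' -> in reference (ref count 1, used 1/1) -> match (matches: 1)
  'soft' -> in reference (ref count 1, used 1/1) -> match (matches: 2)
  'quiet' -> not in reference -> no match (matches: 2)
  'dog' -> in reference (ref count 1, used 1/1) -> match (matches: 3)
  'soft' -> ref count 1 already used up (1/1) -> clipped, no match (matches: 3)
  'soft' -> ref count 1 already used up (1/1) -> clipped, no match (matches: 3)
  'quickly' -> ref count 1 already used up (1/1) -> clipped, no match (matches: 3)
  'bought' -> in reference (ref count 1, used 1/1) -> match (matches: 4)
Clipped matches: 4, Candidate length: 9
Precision = 4/9

4/9


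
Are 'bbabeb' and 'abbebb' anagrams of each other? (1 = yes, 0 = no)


Sort characters of 'bbabeb': 'abbbbe'
Sort characters of 'abbebb': 'abbbbe'
Sorted forms match -> they ARE anagrams
Result: 1

1


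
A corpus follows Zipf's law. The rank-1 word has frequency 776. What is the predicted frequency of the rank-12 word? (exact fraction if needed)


Zipf's law: freq(rank) = f1 / rank
f1 = 776, rank = 12
freq = 776 / 12
GCD(776, 12) = 4
Simplified: 194/3

194/3


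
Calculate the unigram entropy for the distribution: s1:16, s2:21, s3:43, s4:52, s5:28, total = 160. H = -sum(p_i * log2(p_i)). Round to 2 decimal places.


Computing entropy H = -sum(p_i * log2(p_i)):
  s1: p = 16/160 = 0.1000, -p*log2(p) = 0.3322
  s2: p = 21/160 = 0.1313, -p*log2(p) = 0.3845
  s3: p = 43/160 = 0.2687, -p*log2(p) = 0.5095
  s4: p = 52/160 = 0.3250, -p*log2(p) = 0.5270
  s5: p = 28/160 = 0.1750, -p*log2(p) = 0.4401
H = sum of terms = 2.1933
Rounded to 2 decimals: 2.19

2.19


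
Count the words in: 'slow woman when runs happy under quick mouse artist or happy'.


Counting words by splitting on spaces:
  Word 1: 'slow'
  Word 2: 'woman'
  Word 3: 'when'
  Word 4: 'runs'
  Word 5: 'happy'
  Word 6: 'under'
  Word 7: 'quick'
  Word 8: 'mouse'
  Word 9: 'artist'
  Word 10: 'or'
  Word 11: 'happy'
Total words: 11

11


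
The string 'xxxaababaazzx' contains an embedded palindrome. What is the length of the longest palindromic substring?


Scanning 'xxxaababaazzx' for palindromic substrings.
Substring at positions 3-9: 'aababaa'.
Check: reverse('aababaa') = 'aababaa' -> palindrome confirmed.
Neighbouring characters ('x' / 'z') break symmetry, so it cannot extend further.
No longer palindromic substring exists; longest length = 7

7


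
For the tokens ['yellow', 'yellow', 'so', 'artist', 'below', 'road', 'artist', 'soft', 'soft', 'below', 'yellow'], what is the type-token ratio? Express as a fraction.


Tokens: 11
Unique types: ('artist', 'below', 'road', 'so', 'soft', 'yellow') = 6
TTR = 6/11
Already in lowest terms.

6/11


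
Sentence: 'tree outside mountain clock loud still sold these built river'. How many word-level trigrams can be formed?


Word trigrams from [10] words:
  Trigram 1: (tree outside mountain)
  Trigram 2: (outside mountain clock)
  Trigram 3: (mountain clock loud)
  Trigram 4: (clock loud still)
  Trigram 5: (loud still sold)
  Trigram 6: (still sold these)
  Trigram 7: (sold these built)
  Trigram 8: (these built river)
Total word trigrams: 10 - 2 = 8

8


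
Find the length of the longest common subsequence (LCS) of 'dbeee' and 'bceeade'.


DP table for LCS of 'dbeee' and 'bceeade':
       b  c  e  e  a  d  e
    0  0  0  0  0  0  0  0
  d 0  0  0  0  0  0  1  1
  b 0  1  1  1  1  1  1  1
  e 0  1  1  2  2  2  2  2
  e 0  1  1  2  3  3  3  3
  e 0  1  1  2  3  3  3  4
LCS: 'beee'
LCS length = 4

4


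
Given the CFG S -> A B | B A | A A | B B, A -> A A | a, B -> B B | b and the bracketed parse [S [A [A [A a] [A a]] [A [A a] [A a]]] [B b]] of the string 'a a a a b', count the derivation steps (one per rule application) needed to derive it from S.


Every bracketed nonterminal node [X ...] in the tree is produced by exactly one rule application.
Reading the tree off as a leftmost derivation:
  Step 1: S  =>  A B   (applied S -> A B)
  Step 2: A B  =>  A A B   (applied A -> A A)
  Step 3: A A B  =>  A A A B   (applied A -> A A)
  Step 4: A A A B  =>  a A A B   (applied A -> a)
  Step 5: a A A B  =>  a a A B   (applied A -> a)
  Step 6: a a A B  =>  a a A A B   (applied A -> A A)
  Step 7: a a A A B  =>  a a a A B   (applied A -> a)
  Step 8: a a a A B  =>  a a a a B   (applied A -> a)
  Step 9: a a a a B  =>  a a a a b   (applied B -> b)
Final yield: a a a a b
Total rewrite steps: 9

9


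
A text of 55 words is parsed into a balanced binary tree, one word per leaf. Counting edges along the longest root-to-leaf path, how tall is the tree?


In a balanced binary tree with n leaves the deepest leaf is ceil(log2(n)) edges below the root.
log2(55) = 5.7814
ceil(5.7814) = 6
height (edges) = 6

6


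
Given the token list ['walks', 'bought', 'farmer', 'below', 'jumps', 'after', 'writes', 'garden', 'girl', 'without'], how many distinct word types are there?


Listing all tokens and tracking unique types:
  Token 1: 'walks' -> NEW (unique so far: 1)
  Token 2: 'bought' -> NEW (unique so far: 2)
  Token 3: 'farmer' -> NEW (unique so far: 3)
  Token 4: 'below' -> NEW (unique so far: 4)
  Token 5: 'jumps' -> NEW (unique so far: 5)
  Token 6: 'after' -> NEW (unique so far: 6)
  Token 7: 'writes' -> NEW (unique so far: 7)
  Token 8: 'garden' -> NEW (unique so far: 8)
  Token 9: 'girl' -> NEW (unique so far: 9)
  Token 10: 'without' -> NEW (unique so far: 10)
Unique types: ('after', 'below', 'bought', 'farmer', 'garden', 'girl', 'jumps', 'walks', 'without', 'writes')
Vocabulary size: 10

10


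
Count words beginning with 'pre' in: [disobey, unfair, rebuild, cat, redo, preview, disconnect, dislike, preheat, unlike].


Checking each word for prefix 'pre':
  'disobey' -> no (count: 0)
  'unfair' -> no (count: 0)
  'rebuild' -> no (count: 0)
  'cat' -> no (count: 0)
  'redo' -> no (count: 0)
  'preview' -> YES, starts with 'pre' (count: 1)
  'disconnect' -> no (count: 1)
  'dislike' -> no (count: 1)
  'preheat' -> YES, starts with 'pre' (count: 2)
  'unlike' -> no (count: 2)
Total with prefix 'pre': 2

2


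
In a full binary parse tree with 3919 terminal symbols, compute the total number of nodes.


Leaf nodes (terminals): 3919
Internal nodes = n - 1 = 3919 - 1 = 3918
Total = leaves + internal = 3919 + 3918 = 7837

7837


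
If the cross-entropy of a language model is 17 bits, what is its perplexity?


Perplexity formula: PP = 2^H
H = 17
PP = 2^17
PP = 2^17 = 131072

131072


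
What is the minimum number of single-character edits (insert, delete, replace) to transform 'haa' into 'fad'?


Building DP table for s1='haa' (len 3) and s2='fad' (len 3):
       f  a  d
    0  1  2  3
  h 1  1  2  3
  a 2  2  1  2
  a 3  3  2  2
Edit distance = dp[3][3] = 2

2


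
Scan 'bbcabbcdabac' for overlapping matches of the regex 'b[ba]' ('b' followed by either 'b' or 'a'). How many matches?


Pattern: b[ba] means 'b' followed by either 'b' or 'a'.
Scanning 'bbcabbcdabac' position-by-position:
  Pos 0: window 'bb' -> MATCH
  Pos 1: window 'bc' -> no
  Pos 2: window 'ca' -> no
  Pos 3: window 'ab' -> no
  Pos 4: window 'bb' -> MATCH
  Pos 5: window 'bc' -> no
  Pos 6: window 'cd' -> no
  Pos 7: window 'da' -> no
  Pos 8: window 'ab' -> no
  Pos 9: window 'ba' -> MATCH
  Pos 10: window 'ac' -> no
  Pos 11: window 'c' -> no
Total matches: 3

3


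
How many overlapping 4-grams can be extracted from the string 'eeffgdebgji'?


String 'eeffgdebgji' has length L = 11.
Number of overlapping n-grams = L - n + 1
Substituting: 11 - 4 + 1 = 8

8


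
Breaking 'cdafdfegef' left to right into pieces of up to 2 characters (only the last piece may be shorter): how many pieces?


'cdafdfegef' has 10 characters.
Chunking with max size 2:
  Chunk 1: 'cd' (positions 0-1)
  Chunk 2: 'af' (positions 2-3)
  Chunk 3: 'df' (positions 4-5)
  Chunk 4: 'eg' (positions 6-7)
  Chunk 5: 'ef' (positions 8-9)
Total chunks: ceil(10 / 2) = 5

5


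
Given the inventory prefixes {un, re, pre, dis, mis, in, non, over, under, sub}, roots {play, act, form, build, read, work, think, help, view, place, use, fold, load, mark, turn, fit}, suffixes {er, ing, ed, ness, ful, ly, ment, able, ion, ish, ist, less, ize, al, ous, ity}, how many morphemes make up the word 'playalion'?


Segmenting 'playalion' against the inventory:
  'play' -> root (morpheme 1)
  'al' -> suffix (morpheme 2)
  'ion' -> suffix (morpheme 3)
Total morphemes: 3

3


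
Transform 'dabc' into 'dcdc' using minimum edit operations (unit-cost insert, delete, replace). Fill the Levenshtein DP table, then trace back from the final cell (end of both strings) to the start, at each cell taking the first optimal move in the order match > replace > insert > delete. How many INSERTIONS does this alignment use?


Edit distance = 2. Backtracking from cell (4, 4) with preference match > replace > insert > delete,
then listing the resulting alignment 'dabc' -> 'dcdc' left to right:
  Step 1: keep 'd'
  Step 2: replace a->c
  Step 3: replace b->d
  Step 4: keep 'c'
Total insertions: 0

0


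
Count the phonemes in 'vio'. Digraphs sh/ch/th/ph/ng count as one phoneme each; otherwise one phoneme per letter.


Parsing 'vio' greedily, digraphs first:
  'v' -> consonant phoneme (phonemes so far: 1)
  'i' -> vowel phoneme (phonemes so far: 2)
  'o' -> vowel phoneme (phonemes so far: 3)
Total phonemes: 3

3


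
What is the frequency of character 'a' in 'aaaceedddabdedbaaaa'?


Scanning 'aaaceedddabdedbaaaa' for 'a':
  Position 0: 'a' -> MATCH (count: 1)
  Position 1: 'a' -> MATCH (count: 2)
  Position 2: 'a' -> MATCH (count: 3)
  Position 9: 'a' -> MATCH (count: 4)
  Position 15: 'a' -> MATCH (count: 5)
  Position 16: 'a' -> MATCH (count: 6)
  Position 17: 'a' -> MATCH (count: 7)
  Position 18: 'a' -> MATCH (count: 8)
Total occurrences of 'a': 8

8


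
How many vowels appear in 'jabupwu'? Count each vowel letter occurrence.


Scanning each character of 'jabupwu':
  Position 1: 'j' -> consonant (running count: 0)
  Position 2: 'a' -> vowel (running count: 1)
  Position 3: 'b' -> consonant (running count: 1)
  Position 4: 'u' -> vowel (running count: 2)
  Position 5: 'p' -> consonant (running count: 2)
  Position 6: 'w' -> consonant (running count: 2)
  Position 7: 'u' -> vowel (running count: 3)
Total vowels: 3

3


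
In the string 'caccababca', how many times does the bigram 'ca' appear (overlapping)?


Scanning 'caccababca' for bigram 'ca':
  Position 0: 'ca' -> MATCH
  Position 1: 'ac' -> no
  Position 2: 'cc' -> no
  Position 3: 'ca' -> MATCH
  Position 4: 'ab' -> no
  Position 5: 'ba' -> no
  Position 6: 'ab' -> no
  Position 7: 'bc' -> no
  Position 8: 'ca' -> MATCH
Total matches: 3

3


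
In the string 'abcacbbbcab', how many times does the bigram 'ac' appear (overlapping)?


Scanning 'abcacbbbcab' for bigram 'ac':
  Position 0: 'ab' -> no
  Position 1: 'bc' -> no
  Position 2: 'ca' -> no
  Position 3: 'ac' -> MATCH
  Position 4: 'cb' -> no
  Position 5: 'bb' -> no
  Position 6: 'bb' -> no
  Position 7: 'bc' -> no
  Position 8: 'ca' -> no
  Position 9: 'ab' -> no
Total matches: 1

1


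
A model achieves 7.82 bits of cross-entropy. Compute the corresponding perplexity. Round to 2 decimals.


Perplexity formula: PP = 2^H
H = 7.82
PP = 2^7.82
Decompose: 2^7.82 = 2^7 * 2^0.82
2^7 = 128, 2^0.82 ~ 1.7654060
PP ~ 128 * 1.7654060 = 225.9719680
Rounded to 2 decimals: 225.97

225.97


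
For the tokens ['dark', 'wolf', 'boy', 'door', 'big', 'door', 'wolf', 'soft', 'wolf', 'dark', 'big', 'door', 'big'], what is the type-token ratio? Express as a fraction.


Tokens: 13
Unique types: ('big', 'boy', 'dark', 'door', 'soft', 'wolf') = 6
TTR = 6/13
Already in lowest terms.

6/13


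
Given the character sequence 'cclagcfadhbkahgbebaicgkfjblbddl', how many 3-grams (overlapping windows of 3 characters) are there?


String 'cclagcfadhbkahgbebaicgkfjblbddl' has length L = 31.
Number of overlapping n-grams = L - n + 1
Substituting: 31 - 3 + 1 = 29

29


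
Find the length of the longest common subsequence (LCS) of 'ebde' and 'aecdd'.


DP table for LCS of 'ebde' and 'aecdd':
       a  e  c  d  d
    0  0  0  0  0  0
  e 0  0  1  1  1  1
  b 0  0  1  1  1  1
  d 0  0  1  1  2  2
  e 0  0  1  1  2  2
LCS: 'ed'
LCS length = 2

2


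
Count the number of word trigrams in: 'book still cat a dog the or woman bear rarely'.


Word trigrams from [10] words:
  Trigram 1: (book still cat)
  Trigram 2: (still cat a)
  Trigram 3: (cat a dog)
  Trigram 4: (a dog the)
  Trigram 5: (dog the or)
  Trigram 6: (the or woman)
  Trigram 7: (or woman bear)
  Trigram 8: (woman bear rarely)
Total word trigrams: 10 - 2 = 8

8


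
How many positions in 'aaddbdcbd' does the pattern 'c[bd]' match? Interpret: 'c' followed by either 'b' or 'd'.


Pattern: c[bd] means 'c' followed by either 'b' or 'd'.
Scanning 'aaddbdcbd' position-by-position:
  Pos 0: window 'aa' -> no
  Pos 1: window 'ad' -> no
  Pos 2: window 'dd' -> no
  Pos 3: window 'db' -> no
  Pos 4: window 'bd' -> no
  Pos 5: window 'dc' -> no
  Pos 6: window 'cb' -> MATCH
  Pos 7: window 'bd' -> no
  Pos 8: window 'd' -> no
Total matches: 1

1


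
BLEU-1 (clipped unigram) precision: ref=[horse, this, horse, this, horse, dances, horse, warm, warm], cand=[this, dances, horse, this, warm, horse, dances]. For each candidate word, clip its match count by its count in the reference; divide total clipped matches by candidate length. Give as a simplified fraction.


Reference word counts: {'dances': 1, 'horse': 4, 'this': 2, 'warm': 2}
Checking each candidate word (with clipping):
  'this' -> in reference (ref count 2, used 1/2) -> match (matches: 1)
  'dances' -> in reference (ref count 1, used 1/1) -> match (matches: 2)
  'horse' -> in reference (ref count 4, used 1/4) -> match (matches: 3)
  'this' -> in reference (ref count 2, used 2/2) -> match (matches: 4)
  'warm' -> in reference (ref count 2, used 1/2) -> match (matches: 5)
  'horse' -> in reference (ref count 4, used 2/4) -> match (matches: 6)
  'dances' -> ref count 1 already used up (1/1) -> clipped, no match (matches: 6)
Clipped matches: 6, Candidate length: 7
Precision = 6/7

6/7


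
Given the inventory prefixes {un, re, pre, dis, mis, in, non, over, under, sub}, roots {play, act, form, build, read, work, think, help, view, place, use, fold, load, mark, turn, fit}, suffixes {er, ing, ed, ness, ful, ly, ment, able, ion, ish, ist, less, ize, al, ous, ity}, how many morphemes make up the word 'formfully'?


Segmenting 'formfully' against the inventory:
  'form' -> root (morpheme 1)
  'ful' -> suffix (morpheme 2)
  'ly' -> suffix (morpheme 3)
Total morphemes: 3

3


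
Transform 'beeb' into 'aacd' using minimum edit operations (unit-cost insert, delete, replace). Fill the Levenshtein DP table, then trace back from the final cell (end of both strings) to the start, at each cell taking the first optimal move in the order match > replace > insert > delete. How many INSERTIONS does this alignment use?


Edit distance = 4. Backtracking from cell (4, 4) with preference match > replace > insert > delete,
then listing the resulting alignment 'beeb' -> 'aacd' left to right:
  Step 1: replace b->a
  Step 2: replace e->a
  Step 3: replace e->c
  Step 4: replace b->d
Total insertions: 0

0


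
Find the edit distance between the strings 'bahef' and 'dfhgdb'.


Building DP table for s1='bahef' (len 5) and s2='dfhgdb' (len 6):
       d  f  h  g  d  b
    0  1  2  3  4  5  6
  b 1  1  2  3  4  5  5
  a 2  2  2  3  4  5  6
  h 3  3  3  2  3  4  5
  e 4  4  4  3  3  4  5
  f 5  5  4  4  4  4  5
Edit distance = dp[5][6] = 5

5


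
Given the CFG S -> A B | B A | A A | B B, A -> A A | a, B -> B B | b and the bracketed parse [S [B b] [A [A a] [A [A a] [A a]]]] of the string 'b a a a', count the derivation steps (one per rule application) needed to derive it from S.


Every bracketed nonterminal node [X ...] in the tree is produced by exactly one rule application.
Reading the tree off as a leftmost derivation:
  Step 1: S  =>  B A   (applied S -> B A)
  Step 2: B A  =>  b A   (applied B -> b)
  Step 3: b A  =>  b A A   (applied A -> A A)
  Step 4: b A A  =>  b a A   (applied A -> a)
  Step 5: b a A  =>  b a A A   (applied A -> A A)
  Step 6: b a A A  =>  b a a A   (applied A -> a)
  Step 7: b a a A  =>  b a a a   (applied A -> a)
Final yield: b a a a
Total rewrite steps: 7

7


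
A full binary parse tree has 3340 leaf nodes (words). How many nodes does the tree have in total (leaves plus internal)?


Leaf nodes (terminals): 3340
Internal nodes = n - 1 = 3340 - 1 = 3339
Total = leaves + internal = 3340 + 3339 = 6679

6679


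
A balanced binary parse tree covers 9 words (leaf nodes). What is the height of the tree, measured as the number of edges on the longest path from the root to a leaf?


In a balanced binary tree with n leaves the deepest leaf is ceil(log2(n)) edges below the root.
log2(9) = 3.1699
ceil(3.1699) = 4
height (edges) = 4

4


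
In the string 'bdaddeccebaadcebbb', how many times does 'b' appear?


Scanning 'bdaddeccebaadcebbb' for 'b':
  Position 0: 'b' -> MATCH (count: 1)
  Position 9: 'b' -> MATCH (count: 2)
  Position 15: 'b' -> MATCH (count: 3)
  Position 16: 'b' -> MATCH (count: 4)
  Position 17: 'b' -> MATCH (count: 5)
Total occurrences of 'b': 5

5


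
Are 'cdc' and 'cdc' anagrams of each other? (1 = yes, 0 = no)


Sort characters of 'cdc': 'ccd'
Sort characters of 'cdc': 'ccd'
Sorted forms match -> they ARE anagrams
Result: 1

1


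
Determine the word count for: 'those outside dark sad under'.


Counting words by splitting on spaces:
  Word 1: 'those'
  Word 2: 'outside'
  Word 3: 'dark'
  Word 4: 'sad'
  Word 5: 'under'
Total words: 5

5


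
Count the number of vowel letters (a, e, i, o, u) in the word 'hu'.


Scanning each character of 'hu':
  Position 1: 'h' -> consonant (running count: 0)
  Position 2: 'u' -> vowel (running count: 1)
Total vowels: 1

1


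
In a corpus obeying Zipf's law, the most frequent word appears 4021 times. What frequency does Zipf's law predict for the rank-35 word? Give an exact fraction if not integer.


Zipf's law: freq(rank) = f1 / rank
f1 = 4021, rank = 35
freq = 4021 / 35
GCD(4021, 35) = 1
Simplified: 4021/35

4021/35


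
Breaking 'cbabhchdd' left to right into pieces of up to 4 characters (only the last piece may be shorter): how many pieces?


'cbabhchdd' has 9 characters.
Chunking with max size 4:
  Chunk 1: 'cbab' (positions 0-3)
  Chunk 2: 'hchd' (positions 4-7)
  Chunk 3: 'd' (positions 8-8)
Total chunks: ceil(9 / 4) = 3

3


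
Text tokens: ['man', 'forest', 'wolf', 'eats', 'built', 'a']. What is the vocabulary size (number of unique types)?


Listing all tokens and tracking unique types:
  Token 1: 'man' -> NEW (unique so far: 1)
  Token 2: 'forest' -> NEW (unique so far: 2)
  Token 3: 'wolf' -> NEW (unique so far: 3)
  Token 4: 'eats' -> NEW (unique so far: 4)
  Token 5: 'built' -> NEW (unique so far: 5)
  Token 6: 'a' -> NEW (unique so far: 6)
Unique types: ('a', 'built', 'eats', 'forest', 'man', 'wolf')
Vocabulary size: 6

6


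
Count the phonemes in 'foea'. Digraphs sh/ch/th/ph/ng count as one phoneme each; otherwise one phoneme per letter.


Parsing 'foea' greedily, digraphs first:
  'f' -> consonant phoneme (phonemes so far: 1)
  'o' -> vowel phoneme (phonemes so far: 2)
  'e' -> vowel phoneme (phonemes so far: 3)
  'a' -> vowel phoneme (phonemes so far: 4)
Total phonemes: 4

4


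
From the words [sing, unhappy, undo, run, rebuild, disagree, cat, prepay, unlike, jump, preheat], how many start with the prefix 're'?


Checking each word for prefix 're':
  'sing' -> no (count: 0)
  'unhappy' -> no (count: 0)
  'undo' -> no (count: 0)
  'run' -> no (count: 0)
  'rebuild' -> YES, starts with 're' (count: 1)
  'disagree' -> no (count: 1)
  'cat' -> no (count: 1)
  'prepay' -> no (count: 1)
  'unlike' -> no (count: 1)
  'jump' -> no (count: 1)
  'preheat' -> no (count: 1)
Total with prefix 're': 1

1


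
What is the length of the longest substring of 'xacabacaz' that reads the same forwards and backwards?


Scanning 'xacabacaz' for palindromic substrings.
Substring at positions 1-7: 'acabaca'.
Check: reverse('acabaca') = 'acabaca' -> palindrome confirmed.
Neighbouring characters ('x' / 'z') break symmetry, so it cannot extend further.
No longer palindromic substring exists; longest length = 7

7


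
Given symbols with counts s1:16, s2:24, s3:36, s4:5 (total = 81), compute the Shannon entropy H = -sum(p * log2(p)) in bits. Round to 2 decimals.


Computing entropy H = -sum(p_i * log2(p_i)):
  s1: p = 16/81 = 0.1975, -p*log2(p) = 0.4622
  s2: p = 24/81 = 0.2963, -p*log2(p) = 0.5200
  s3: p = 36/81 = 0.4444, -p*log2(p) = 0.5200
  s4: p = 5/81 = 0.0617, -p*log2(p) = 0.2480
H = sum of terms = 1.7502
Rounded to 2 decimals: 1.75

1.75


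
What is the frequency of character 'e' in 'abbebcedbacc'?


Scanning 'abbebcedbacc' for 'e':
  Position 3: 'e' -> MATCH (count: 1)
  Position 6: 'e' -> MATCH (count: 2)
Total occurrences of 'e': 2

2


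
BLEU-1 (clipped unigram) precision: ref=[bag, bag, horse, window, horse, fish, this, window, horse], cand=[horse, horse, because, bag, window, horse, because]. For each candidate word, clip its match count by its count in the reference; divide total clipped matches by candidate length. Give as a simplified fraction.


Reference word counts: {'bag': 2, 'fish': 1, 'horse': 3, 'this': 1, 'window': 2}
Checking each candidate word (with clipping):
  'horse' -> in reference (ref count 3, used 1/3) -> match (matches: 1)
  'horse' -> in reference (ref count 3, used 2/3) -> match (matches: 2)
  'because' -> not in reference -> no match (matches: 2)
  'bag' -> in reference (ref count 2, used 1/2) -> match (matches: 3)
  'window' -> in reference (ref count 2, used 1/2) -> match (matches: 4)
  'horse' -> in reference (ref count 3, used 3/3) -> match (matches: 5)
  'because' -> not in reference -> no match (matches: 5)
Clipped matches: 5, Candidate length: 7
Precision = 5/7

5/7


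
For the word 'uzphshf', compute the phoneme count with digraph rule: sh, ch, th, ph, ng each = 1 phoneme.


Parsing 'uzphshf' greedily, digraphs first:
  'u' -> vowel phoneme (phonemes so far: 1)
  'z' -> consonant phoneme (phonemes so far: 2)
  'ph' -> digraph (1 consonant phoneme) (phonemes so far: 3)
  'sh' -> digraph (1 consonant phoneme) (phonemes so far: 4)
  'f' -> consonant phoneme (phonemes so far: 5)
Total phonemes: 5

5


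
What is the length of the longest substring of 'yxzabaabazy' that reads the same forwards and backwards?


Scanning 'yxzabaabazy' for palindromic substrings.
Substring at positions 2-9: 'zabaabaz'.
Check: reverse('zabaabaz') = 'zabaabaz' -> palindrome confirmed.
Neighbouring characters ('x' / 'y') break symmetry, so it cannot extend further.
No longer palindromic substring exists; longest length = 8

8


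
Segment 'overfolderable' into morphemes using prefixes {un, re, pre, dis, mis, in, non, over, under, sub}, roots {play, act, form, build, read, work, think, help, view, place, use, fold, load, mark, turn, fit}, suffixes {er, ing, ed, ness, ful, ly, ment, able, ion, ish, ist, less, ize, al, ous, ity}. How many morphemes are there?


Segmenting 'overfolderable' against the inventory:
  'over' -> prefix (morpheme 1)
  'fold' -> root (morpheme 2)
  'er' -> suffix (morpheme 3)
  'able' -> suffix (morpheme 4)
Total morphemes: 4

4


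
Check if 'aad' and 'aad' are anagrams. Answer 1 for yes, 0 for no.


Sort characters of 'aad': 'aad'
Sort characters of 'aad': 'aad'
Sorted forms match -> they ARE anagrams
Result: 1

1


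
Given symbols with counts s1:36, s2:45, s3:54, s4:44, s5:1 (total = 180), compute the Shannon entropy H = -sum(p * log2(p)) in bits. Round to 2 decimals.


Computing entropy H = -sum(p_i * log2(p_i)):
  s1: p = 36/180 = 0.2000, -p*log2(p) = 0.4644
  s2: p = 45/180 = 0.2500, -p*log2(p) = 0.5000
  s3: p = 54/180 = 0.3000, -p*log2(p) = 0.5211
  s4: p = 44/180 = 0.2444, -p*log2(p) = 0.4968
  s5: p = 1/180 = 0.0056, -p*log2(p) = 0.0416
H = sum of terms = 2.0239
Rounded to 2 decimals: 2.02

2.02


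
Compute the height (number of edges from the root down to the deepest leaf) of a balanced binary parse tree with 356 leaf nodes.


In a balanced binary tree with n leaves the deepest leaf is ceil(log2(n)) edges below the root.
log2(356) = 8.4757
ceil(8.4757) = 9
height (edges) = 9

9


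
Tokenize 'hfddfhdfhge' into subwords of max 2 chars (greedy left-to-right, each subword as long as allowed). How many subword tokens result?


'hfddfhdfhge' has 11 characters.
Chunking with max size 2:
  Chunk 1: 'hf' (positions 0-1)
  Chunk 2: 'dd' (positions 2-3)
  Chunk 3: 'fh' (positions 4-5)
  Chunk 4: 'df' (positions 6-7)
  Chunk 5: 'hg' (positions 8-9)
  Chunk 6: 'e' (positions 10-10)
Total chunks: ceil(11 / 2) = 6

6


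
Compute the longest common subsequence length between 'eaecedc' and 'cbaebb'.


DP table for LCS of 'eaecedc' and 'cbaebb':
       c  b  a  e  b  b
    0  0  0  0  0  0  0
  e 0  0  0  0  1  1  1
  a 0  0  0  1  1  1  1
  e 0  0  0  1  2  2  2
  c 0  1  1  1  2  2  2
  e 0  1  1  1  2  2  2
  d 0  1  1  1  2  2  2
  c 0  1  1  1  2  2  2
LCS: 'ae'
LCS length = 2

2


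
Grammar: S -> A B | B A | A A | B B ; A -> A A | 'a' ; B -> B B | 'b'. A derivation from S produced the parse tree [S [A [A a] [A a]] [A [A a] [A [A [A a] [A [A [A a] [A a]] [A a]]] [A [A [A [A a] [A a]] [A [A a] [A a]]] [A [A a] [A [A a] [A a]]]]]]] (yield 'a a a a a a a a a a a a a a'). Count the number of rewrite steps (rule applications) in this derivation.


Every bracketed nonterminal node [X ...] in the tree is produced by exactly one rule application.
Reading the tree off as a leftmost derivation:
  Step 1: S  =>  A A   (applied S -> A A)
  Step 2: A A  =>  A A A   (applied A -> A A)
  Step 3: A A A  =>  a A A   (applied A -> a)
  Step 4: a A A  =>  a a A   (applied A -> a)
  Step 5: a a A  =>  a a A A   (applied A -> A A)
  Step 6: a a A A  =>  a a a A   (applied A -> a)
  Step 7: a a a A  =>  a a a A A   (applied A -> A A)
  Step 8: a a a A A  =>  a a a A A A   (applied A -> A A)
  Step 9: a a a A A A  =>  a a a a A A   (applied A -> a)
  Step 10: a a a a A A  =>  a a a a A A A   (applied A -> A A)
  Step 11: a a a a A A A  =>  a a a a A A A A   (applied A -> A A)
  Step 12: a a a a A A A A  =>  a a a a a A A A   (applied A -> a)
  Step 13: a a a a a A A A  =>  a a a a a a A A   (applied A -> a)
  Step 14: a a a a a a A A  =>  a a a a a a a A   (applied A -> a)
  Step 15: a a a a a a a A  =>  a a a a a a a A A   (applied A -> A A)
  Step 16: a a a a a a a A A  =>  a a a a a a a A A A   (applied A -> A A)
  Step 17: a a a a a a a A A A  =>  a a a a a a a A A A A   (applied A -> A A)
  Step 18: a a a a a a a A A A A  =>  a a a a a a a a A A A   (applied A -> a)
  Step 19: a a a a a a a a A A A  =>  a a a a a a a a a A A   (applied A -> a)
  Step 20: a a a a a a a a a A A  =>  a a a a a a a a a A A A   (applied A -> A A)
  Step 21: a a a a a a a a a A A A  =>  a a a a a a a a a a A A   (applied A -> a)
  Step 22: a a a a a a a a a a A A  =>  a a a a a a a a a a a A   (applied A -> a)
  Step 23: a a a a a a a a a a a A  =>  a a a a a a a a a a a A A   (applied A -> A A)
  Step 24: a a a a a a a a a a a A A  =>  a a a a a a a a a a a a A   (applied A -> a)
  Step 25: a a a a a a a a a a a a A  =>  a a a a a a a a a a a a A A   (applied A -> A A)
  Step 26: a a a a a a a a a a a a A A  =>  a a a a a a a a a a a a a A   (applied A -> a)
  Step 27: a a a a a a a a a a a a a A  =>  a a a a a a a a a a a a a a   (applied A -> a)
Final yield: a a a a a a a a a a a a a a
Total rewrite steps: 27

27


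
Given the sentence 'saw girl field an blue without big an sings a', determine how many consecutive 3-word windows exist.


Word trigrams from [10] words:
  Trigram 1: (saw girl field)
  Trigram 2: (girl field an)
  Trigram 3: (field an blue)
  Trigram 4: (an blue without)
  Trigram 5: (blue without big)
  Trigram 6: (without big an)
  Trigram 7: (big an sings)
  Trigram 8: (an sings a)
Total word trigrams: 10 - 2 = 8

8


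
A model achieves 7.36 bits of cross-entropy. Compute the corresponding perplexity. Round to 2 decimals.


Perplexity formula: PP = 2^H
H = 7.36
PP = 2^7.36
Decompose: 2^7.36 = 2^7 * 2^0.36
2^7 = 128, 2^0.36 ~ 1.2834259
PP ~ 128 * 1.2834259 = 164.2785152
Rounded to 2 decimals: 164.28

164.28


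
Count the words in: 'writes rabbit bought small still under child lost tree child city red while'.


Counting words by splitting on spaces:
  Word 1: 'writes'
  Word 2: 'rabbit'
  Word 3: 'bought'
  Word 4: 'small'
  Word 5: 'still'
  Word 6: 'under'
  Word 7: 'child'
  Word 8: 'lost'
  Word 9: 'tree'
  Word 10: 'child'
  Word 11: 'city'
  Word 12: 'red'
  Word 13: 'while'
Total words: 13

13


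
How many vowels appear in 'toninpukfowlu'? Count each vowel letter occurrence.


Scanning each character of 'toninpukfowlu':
  Position 1: 't' -> consonant (running count: 0)
  Position 2: 'o' -> vowel (running count: 1)
  Position 3: 'n' -> consonant (running count: 1)
  Position 4: 'i' -> vowel (running count: 2)
  Position 5: 'n' -> consonant (running count: 2)
  Position 6: 'p' -> consonant (running count: 2)
  Position 7: 'u' -> vowel (running count: 3)
  Position 8: 'k' -> consonant (running count: 3)
  Position 9: 'f' -> consonant (running count: 3)
  Position 10: 'o' -> vowel (running count: 4)
  Position 11: 'w' -> consonant (running count: 4)
  Position 12: 'l' -> consonant (running count: 4)
  Position 13: 'u' -> vowel (running count: 5)
Total vowels: 5

5


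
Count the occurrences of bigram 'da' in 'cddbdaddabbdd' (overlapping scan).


Scanning 'cddbdaddabbdd' for bigram 'da':
  Position 0: 'cd' -> no
  Position 1: 'dd' -> no
  Position 2: 'db' -> no
  Position 3: 'bd' -> no
  Position 4: 'da' -> MATCH
  Position 5: 'ad' -> no
  Position 6: 'dd' -> no
  Position 7: 'da' -> MATCH
  Position 8: 'ab' -> no
  Position 9: 'bb' -> no
  Position 10: 'bd' -> no
  Position 11: 'dd' -> no
Total matches: 2

2


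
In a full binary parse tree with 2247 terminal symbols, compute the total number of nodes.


Leaf nodes (terminals): 2247
Internal nodes = n - 1 = 2247 - 1 = 2246
Total = leaves + internal = 2247 + 2246 = 4493

4493


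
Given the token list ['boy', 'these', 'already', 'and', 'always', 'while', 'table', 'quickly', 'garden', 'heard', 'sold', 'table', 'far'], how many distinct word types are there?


Listing all tokens and tracking unique types:
  Token 1: 'boy' -> NEW (unique so far: 1)
  Token 2: 'these' -> NEW (unique so far: 2)
  Token 3: 'already' -> NEW (unique so far: 3)
  Token 4: 'and' -> NEW (unique so far: 4)
  Token 5: 'always' -> NEW (unique so far: 5)
  Token 6: 'while' -> NEW (unique so far: 6)
  Token 7: 'table' -> NEW (unique so far: 7)
  Token 8: 'quickly' -> NEW (unique so far: 8)
  Token 9: 'garden' -> NEW (unique so far: 9)
  Token 10: 'heard' -> NEW (unique so far: 10)
  Token 11: 'sold' -> NEW (unique so far: 11)
  Token 12: 'table' -> duplicate (unique so far: 11)
  Token 13: 'far' -> NEW (unique so far: 12)
Unique types: ('already', 'always', 'and', 'boy', 'far', 'garden', 'heard', 'quickly', 'sold', 'table', 'these', 'while')
Vocabulary size: 12

12


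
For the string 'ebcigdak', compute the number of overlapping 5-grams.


String 'ebcigdak' has length L = 8.
Number of overlapping n-grams = L - n + 1
Substituting: 8 - 5 + 1 = 4

4


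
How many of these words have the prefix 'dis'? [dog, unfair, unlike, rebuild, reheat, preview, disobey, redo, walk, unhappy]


Checking each word for prefix 'dis':
  'dog' -> no (count: 0)
  'unfair' -> no (count: 0)
  'unlike' -> no (count: 0)
  'rebuild' -> no (count: 0)
  'reheat' -> no (count: 0)
  'preview' -> no (count: 0)
  'disobey' -> YES, starts with 'dis' (count: 1)
  'redo' -> no (count: 1)
  'walk' -> no (count: 1)
  'unhappy' -> no (count: 1)
Total with prefix 'dis': 1

1


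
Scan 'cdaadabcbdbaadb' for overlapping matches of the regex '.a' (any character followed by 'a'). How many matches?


Pattern: .a means any character followed by 'a'.
Scanning 'cdaadabcbdbaadb' position-by-position:
  Pos 0: window 'cd' -> no
  Pos 1: window 'da' -> MATCH
  Pos 2: window 'aa' -> MATCH
  Pos 3: window 'ad' -> no
  Pos 4: window 'da' -> MATCH
  Pos 5: window 'ab' -> no
  Pos 6: window 'bc' -> no
  Pos 7: window 'cb' -> no
  Pos 8: window 'bd' -> no
  Pos 9: window 'db' -> no
  Pos 10: window 'ba' -> MATCH
  Pos 11: window 'aa' -> MATCH
  Pos 12: window 'ad' -> no
  Pos 13: window 'db' -> no
  Pos 14: window 'b' -> no
Total matches: 5

5


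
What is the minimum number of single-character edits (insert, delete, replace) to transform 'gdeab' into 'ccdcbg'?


Building DP table for s1='gdeab' (len 5) and s2='ccdcbg' (len 6):
       c  c  d  c  b  g
    0  1  2  3  4  5  6
  g 1  1  2  3  4  5  5
  d 2  2  2  2  3  4  5
  e 3  3  3  3  3  4  5
  a 4  4  4  4  4  4  5
  b 5  5  5  5  5  4  5
Edit distance = dp[5][6] = 5

5


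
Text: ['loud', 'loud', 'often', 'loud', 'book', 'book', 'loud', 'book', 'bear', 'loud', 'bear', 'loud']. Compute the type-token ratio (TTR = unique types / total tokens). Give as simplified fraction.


Tokens: 12
Unique types: ('bear', 'book', 'loud', 'often') = 4
TTR = 4/12
Simplify: divide both by 4 -> 1/3
TTR = 1/3

1/3


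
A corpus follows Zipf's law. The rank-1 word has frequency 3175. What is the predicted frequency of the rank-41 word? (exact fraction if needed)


Zipf's law: freq(rank) = f1 / rank
f1 = 3175, rank = 41
freq = 3175 / 41
GCD(3175, 41) = 1
Simplified: 3175/41

3175/41


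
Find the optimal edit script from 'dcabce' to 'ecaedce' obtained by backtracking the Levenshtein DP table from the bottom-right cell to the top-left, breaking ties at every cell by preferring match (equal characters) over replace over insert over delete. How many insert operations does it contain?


Edit distance = 3. Backtracking from cell (6, 7) with preference match > replace > insert > delete,
then listing the resulting alignment 'dcabce' -> 'ecaedce' left to right:
  Step 1: replace d->e
  Step 2: keep 'c'
  Step 3: keep 'a'
  Step 4: insert 'e' [insertion #1]
  Step 5: replace b->d
  Step 6: keep 'c'
  Step 7: keep 'e'
Total insertions: 1

1
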